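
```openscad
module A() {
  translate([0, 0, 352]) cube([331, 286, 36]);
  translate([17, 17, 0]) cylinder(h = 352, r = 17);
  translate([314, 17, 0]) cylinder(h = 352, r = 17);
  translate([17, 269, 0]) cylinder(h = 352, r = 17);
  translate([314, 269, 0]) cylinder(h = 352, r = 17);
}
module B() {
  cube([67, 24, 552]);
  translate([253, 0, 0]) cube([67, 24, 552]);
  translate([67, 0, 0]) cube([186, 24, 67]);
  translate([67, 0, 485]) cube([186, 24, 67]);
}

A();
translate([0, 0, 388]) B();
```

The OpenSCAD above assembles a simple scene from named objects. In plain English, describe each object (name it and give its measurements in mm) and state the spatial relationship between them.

A is a four-legged stool. The seat is a 331×286×36 mm slab whose top surface is at z = 388 mm; four round legs, each 34 mm in diameter, run from the floor (z = 0) to the underside of the seat, each leg's axis is inset half a diameter from the nearest pair of seat edges (so the leg's bounding box is flush with the corner).

B is a picture frame with a 186×418 mm rectangular opening (x by z) and a uniform 67 mm border on every side. Frame depth is 24 mm along y. It is built from two vertical stiles running the full outside height and two horizontal rails spanning the gap between the stiles.

The picture frame is on top of the stool.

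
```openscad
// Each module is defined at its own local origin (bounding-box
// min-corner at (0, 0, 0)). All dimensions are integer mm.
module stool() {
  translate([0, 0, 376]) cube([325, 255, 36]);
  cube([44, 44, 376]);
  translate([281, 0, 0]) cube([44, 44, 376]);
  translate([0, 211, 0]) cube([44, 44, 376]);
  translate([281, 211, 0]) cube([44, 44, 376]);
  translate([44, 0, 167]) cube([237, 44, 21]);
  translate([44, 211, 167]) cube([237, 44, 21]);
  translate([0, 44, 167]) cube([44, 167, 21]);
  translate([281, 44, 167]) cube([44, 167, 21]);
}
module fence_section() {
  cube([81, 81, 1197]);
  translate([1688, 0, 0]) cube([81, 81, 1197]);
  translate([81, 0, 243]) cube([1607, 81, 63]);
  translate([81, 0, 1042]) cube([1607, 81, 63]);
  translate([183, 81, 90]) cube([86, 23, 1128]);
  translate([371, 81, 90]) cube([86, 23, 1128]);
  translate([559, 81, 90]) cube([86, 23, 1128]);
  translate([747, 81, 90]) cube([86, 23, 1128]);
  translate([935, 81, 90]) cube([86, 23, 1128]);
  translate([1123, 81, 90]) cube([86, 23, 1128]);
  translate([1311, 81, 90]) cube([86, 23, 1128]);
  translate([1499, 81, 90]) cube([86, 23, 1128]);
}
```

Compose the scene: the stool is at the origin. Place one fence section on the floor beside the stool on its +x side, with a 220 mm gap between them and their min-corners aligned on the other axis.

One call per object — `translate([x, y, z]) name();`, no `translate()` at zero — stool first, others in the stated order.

stool();
translate([545, 0, 0]) fence_section();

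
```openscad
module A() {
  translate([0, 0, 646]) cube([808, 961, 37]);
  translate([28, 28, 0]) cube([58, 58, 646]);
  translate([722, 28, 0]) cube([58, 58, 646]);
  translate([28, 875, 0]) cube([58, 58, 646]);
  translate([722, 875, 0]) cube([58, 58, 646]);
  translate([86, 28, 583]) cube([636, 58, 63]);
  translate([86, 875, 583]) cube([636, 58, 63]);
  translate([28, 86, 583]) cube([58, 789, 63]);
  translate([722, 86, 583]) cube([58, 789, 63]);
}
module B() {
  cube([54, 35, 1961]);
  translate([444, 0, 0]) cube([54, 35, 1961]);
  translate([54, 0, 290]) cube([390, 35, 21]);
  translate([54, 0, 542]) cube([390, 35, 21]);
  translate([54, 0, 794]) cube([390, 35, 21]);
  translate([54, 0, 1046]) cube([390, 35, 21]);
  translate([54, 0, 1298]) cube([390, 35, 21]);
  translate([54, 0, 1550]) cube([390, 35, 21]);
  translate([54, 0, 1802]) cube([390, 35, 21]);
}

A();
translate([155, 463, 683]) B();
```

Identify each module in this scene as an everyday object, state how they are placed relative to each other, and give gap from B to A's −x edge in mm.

A is a table. B is a ladder. The ladder is on top of the table, centred. The gap from the ladder to the table's −x edge is 155 mm.

The ladder's min-x is at 155; the table's min-x is 0; gap = 155 mm.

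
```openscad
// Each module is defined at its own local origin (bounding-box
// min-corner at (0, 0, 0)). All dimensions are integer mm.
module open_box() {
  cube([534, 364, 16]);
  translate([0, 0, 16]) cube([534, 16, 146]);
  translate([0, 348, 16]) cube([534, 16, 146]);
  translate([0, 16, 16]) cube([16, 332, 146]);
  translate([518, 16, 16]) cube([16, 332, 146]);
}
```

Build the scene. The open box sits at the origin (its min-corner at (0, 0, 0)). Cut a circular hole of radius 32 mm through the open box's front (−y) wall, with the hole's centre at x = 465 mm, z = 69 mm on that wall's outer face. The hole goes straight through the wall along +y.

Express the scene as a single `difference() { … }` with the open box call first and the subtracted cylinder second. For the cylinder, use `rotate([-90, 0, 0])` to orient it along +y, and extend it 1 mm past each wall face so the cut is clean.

difference() {
  open_box();
  translate([465, -1, 69]) rotate([-90, 0, 0]) cylinder(h = 18, r = 32);
}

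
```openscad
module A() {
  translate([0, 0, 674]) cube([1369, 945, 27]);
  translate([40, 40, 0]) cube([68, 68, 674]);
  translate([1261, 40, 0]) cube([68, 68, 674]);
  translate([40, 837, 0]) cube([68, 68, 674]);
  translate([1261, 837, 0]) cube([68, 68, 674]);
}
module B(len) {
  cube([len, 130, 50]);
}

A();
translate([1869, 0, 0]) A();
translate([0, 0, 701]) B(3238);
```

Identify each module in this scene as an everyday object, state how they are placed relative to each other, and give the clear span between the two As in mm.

A is a table. B is a beam. A beam spans the tops of two tables. The clear span between the two tables is 500 mm.

Second table starts at x = 1869; first ends at x = 1369; clear span = 1869 − 1369 = 500 mm.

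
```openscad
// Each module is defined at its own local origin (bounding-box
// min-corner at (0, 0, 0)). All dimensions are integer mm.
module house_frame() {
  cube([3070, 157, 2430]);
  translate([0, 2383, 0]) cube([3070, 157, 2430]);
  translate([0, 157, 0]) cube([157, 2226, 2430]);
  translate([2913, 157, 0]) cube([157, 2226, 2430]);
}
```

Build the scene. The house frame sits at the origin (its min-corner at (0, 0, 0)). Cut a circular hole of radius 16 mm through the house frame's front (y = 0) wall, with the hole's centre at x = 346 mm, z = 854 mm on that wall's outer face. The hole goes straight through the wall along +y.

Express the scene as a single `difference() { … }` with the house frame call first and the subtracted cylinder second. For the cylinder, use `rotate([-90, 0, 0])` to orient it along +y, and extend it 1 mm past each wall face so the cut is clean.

difference() {
  house_frame();
  translate([346, -1, 854]) rotate([-90, 0, 0]) cylinder(h = 159, r = 16);
}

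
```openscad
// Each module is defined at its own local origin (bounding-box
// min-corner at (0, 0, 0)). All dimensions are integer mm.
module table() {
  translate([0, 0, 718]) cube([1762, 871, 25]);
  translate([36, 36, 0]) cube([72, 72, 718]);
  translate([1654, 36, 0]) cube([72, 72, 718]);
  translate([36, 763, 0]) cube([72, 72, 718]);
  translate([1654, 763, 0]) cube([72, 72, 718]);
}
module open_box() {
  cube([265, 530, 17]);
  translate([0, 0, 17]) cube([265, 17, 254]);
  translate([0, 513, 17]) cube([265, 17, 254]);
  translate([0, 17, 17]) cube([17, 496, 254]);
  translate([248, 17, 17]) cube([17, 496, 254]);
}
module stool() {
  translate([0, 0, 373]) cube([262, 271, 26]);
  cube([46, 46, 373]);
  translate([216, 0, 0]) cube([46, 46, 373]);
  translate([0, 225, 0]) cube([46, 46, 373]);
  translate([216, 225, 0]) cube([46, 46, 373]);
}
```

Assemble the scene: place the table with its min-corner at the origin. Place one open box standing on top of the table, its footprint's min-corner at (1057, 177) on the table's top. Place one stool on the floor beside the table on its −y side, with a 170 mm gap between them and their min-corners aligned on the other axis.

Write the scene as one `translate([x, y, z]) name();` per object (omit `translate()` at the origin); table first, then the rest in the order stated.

table();
translate([1057, 177, 743]) open_box();
translate([0, -441, 0]) stool();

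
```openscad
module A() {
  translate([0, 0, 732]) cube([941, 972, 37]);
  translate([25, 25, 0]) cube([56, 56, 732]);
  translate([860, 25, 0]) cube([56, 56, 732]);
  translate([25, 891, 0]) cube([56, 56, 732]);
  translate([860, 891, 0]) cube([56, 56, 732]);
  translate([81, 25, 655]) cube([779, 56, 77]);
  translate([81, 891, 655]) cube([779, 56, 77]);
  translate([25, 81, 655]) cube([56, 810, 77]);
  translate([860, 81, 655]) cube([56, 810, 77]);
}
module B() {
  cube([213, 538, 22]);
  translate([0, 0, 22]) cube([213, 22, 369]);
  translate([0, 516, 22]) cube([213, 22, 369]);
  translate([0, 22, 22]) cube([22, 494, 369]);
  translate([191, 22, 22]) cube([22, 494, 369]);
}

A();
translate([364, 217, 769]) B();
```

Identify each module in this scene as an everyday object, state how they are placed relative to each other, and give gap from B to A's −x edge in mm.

A is a table. B is an open box. The open box is on top of the table, centred. The gap from the open box to the table's −x edge is 364 mm.

The open box's min-x is at 364; the table's min-x is 0; gap = 364 mm.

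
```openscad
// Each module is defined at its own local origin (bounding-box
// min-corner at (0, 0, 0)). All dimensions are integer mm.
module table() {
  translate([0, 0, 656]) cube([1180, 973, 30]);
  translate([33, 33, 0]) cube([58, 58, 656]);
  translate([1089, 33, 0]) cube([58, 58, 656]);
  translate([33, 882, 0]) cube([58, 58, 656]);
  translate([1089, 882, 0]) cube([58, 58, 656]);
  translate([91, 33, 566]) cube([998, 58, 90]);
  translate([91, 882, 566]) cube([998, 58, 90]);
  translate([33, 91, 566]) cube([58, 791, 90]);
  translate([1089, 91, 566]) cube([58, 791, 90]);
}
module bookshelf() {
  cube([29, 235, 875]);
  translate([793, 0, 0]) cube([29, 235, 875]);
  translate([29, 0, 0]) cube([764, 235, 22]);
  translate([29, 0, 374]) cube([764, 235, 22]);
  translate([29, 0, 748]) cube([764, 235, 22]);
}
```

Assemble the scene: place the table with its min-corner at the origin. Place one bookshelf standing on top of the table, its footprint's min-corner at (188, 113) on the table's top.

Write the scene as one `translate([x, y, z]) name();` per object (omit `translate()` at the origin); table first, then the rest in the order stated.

table();
translate([188, 113, 686]) bookshelf();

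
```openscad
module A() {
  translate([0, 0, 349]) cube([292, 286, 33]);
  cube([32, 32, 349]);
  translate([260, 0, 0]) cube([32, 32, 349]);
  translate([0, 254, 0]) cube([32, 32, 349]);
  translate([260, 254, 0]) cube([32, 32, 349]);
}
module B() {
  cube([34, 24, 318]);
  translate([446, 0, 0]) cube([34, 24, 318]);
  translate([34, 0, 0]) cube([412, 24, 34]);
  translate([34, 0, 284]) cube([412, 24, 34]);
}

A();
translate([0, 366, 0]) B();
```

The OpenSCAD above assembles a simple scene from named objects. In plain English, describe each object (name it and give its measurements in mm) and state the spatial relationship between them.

A is a four-legged stool. The seat is 292×286 mm, 33 mm thick, top at z = 382 mm. It stands on four square legs, each 32×32 mm in cross-section, from z = 0 to the seat underside, each flush with a corner of the seat.

B is a rectangular picture frame lying in the x–z plane (depth along y). The opening is 412 mm wide (x) by 250 mm tall (z), surrounded by a border 34 mm wide on all four sides. The frame is 24 mm deep and is made of two full-height vertical stiles with two horizontal rails fitted between them.

The picture frame is on the floor beside the stool on its +y side.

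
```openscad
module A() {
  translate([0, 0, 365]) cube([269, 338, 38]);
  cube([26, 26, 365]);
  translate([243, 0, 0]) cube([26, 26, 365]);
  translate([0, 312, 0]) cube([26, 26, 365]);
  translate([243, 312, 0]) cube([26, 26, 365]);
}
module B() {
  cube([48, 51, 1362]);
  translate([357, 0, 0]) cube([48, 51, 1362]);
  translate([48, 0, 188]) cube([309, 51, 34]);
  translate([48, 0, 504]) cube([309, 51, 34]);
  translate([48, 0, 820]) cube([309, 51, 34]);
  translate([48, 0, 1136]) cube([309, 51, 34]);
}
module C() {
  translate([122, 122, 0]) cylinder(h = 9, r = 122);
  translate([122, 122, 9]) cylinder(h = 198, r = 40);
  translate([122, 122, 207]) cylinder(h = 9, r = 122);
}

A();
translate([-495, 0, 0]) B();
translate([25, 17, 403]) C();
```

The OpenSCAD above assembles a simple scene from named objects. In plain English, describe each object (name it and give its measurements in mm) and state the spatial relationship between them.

A is a four-legged stool. The seat is 269×338 mm, 38 mm thick, top at z = 403 mm. It stands on four square legs, each 26×26 mm in cross-section, from z = 0 to the seat underside, each flush with a corner of the seat.

B is a straight ladder. Two 48×51 mm vertical rails, 1362 mm tall, stand 405 mm apart (outside-to-outside) with their front faces coplanar on the −y side. 4 rungs, each 51 mm deep and 34 mm tall, span between the inner faces of the rails, front faces flush with the rails. The lowest rung's underside is at z = 188 mm and rungs are spaced 316 mm apart (underside to underside).

C is a spool: two coaxial disc flanges of radius 122 mm and thickness 9 mm, joined by a core cylinder of radius 40 mm and height 198 mm. The lower flange rests on z = 0 and the three cylinders share a vertical axis.

The ladder is on the floor beside the stool on its −x side. The spool is on top of the stool.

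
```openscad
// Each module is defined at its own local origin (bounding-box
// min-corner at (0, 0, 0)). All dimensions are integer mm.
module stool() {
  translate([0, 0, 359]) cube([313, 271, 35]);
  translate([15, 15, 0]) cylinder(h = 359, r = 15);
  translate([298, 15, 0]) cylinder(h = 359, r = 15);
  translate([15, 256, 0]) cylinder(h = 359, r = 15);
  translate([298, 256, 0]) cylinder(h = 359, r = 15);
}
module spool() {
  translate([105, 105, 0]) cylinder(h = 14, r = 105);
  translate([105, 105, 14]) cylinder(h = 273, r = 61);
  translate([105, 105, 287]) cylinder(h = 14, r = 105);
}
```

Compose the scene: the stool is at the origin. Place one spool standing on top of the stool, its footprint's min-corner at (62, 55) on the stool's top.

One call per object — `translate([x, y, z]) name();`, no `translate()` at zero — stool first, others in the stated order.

stool();
translate([62, 55, 394]) spool();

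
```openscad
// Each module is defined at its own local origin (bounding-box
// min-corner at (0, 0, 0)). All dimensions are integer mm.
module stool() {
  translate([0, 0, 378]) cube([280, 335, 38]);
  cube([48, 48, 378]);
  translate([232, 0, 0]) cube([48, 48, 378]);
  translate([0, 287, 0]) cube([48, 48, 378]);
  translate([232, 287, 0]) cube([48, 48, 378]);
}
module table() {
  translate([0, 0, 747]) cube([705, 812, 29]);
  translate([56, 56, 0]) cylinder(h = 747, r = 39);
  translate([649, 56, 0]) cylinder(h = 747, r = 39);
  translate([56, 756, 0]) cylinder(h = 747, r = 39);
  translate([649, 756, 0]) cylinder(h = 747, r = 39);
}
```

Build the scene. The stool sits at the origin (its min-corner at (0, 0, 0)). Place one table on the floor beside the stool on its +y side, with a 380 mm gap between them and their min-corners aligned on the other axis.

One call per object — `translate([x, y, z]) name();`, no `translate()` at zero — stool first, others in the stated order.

stool();
translate([0, 715, 0]) table();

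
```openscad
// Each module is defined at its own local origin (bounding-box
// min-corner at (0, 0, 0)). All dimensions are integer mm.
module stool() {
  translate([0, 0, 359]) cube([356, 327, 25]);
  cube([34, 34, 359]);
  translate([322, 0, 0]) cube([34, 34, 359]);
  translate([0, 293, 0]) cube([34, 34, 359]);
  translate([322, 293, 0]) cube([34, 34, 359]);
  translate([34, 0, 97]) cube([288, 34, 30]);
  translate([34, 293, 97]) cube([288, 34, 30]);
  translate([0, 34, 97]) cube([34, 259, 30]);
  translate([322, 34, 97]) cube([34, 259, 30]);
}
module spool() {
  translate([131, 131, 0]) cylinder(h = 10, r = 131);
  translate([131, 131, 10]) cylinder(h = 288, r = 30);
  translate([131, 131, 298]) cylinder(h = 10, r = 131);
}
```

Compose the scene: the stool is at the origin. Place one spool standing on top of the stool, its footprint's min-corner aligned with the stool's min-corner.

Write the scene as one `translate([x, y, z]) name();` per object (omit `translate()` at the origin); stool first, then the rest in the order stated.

stool();
translate([0, 0, 384]) spool();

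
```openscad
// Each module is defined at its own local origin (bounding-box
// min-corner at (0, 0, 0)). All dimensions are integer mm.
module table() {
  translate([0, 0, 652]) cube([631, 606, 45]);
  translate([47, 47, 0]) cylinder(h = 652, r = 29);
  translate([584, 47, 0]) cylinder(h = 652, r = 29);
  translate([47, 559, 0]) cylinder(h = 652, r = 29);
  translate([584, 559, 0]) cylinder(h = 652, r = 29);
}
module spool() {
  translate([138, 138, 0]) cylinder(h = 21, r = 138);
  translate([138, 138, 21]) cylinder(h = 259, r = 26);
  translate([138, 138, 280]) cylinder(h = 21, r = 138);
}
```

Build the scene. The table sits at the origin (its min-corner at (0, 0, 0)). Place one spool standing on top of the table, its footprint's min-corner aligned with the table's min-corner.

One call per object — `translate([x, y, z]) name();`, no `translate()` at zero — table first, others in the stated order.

table();
translate([0, 0, 697]) spool();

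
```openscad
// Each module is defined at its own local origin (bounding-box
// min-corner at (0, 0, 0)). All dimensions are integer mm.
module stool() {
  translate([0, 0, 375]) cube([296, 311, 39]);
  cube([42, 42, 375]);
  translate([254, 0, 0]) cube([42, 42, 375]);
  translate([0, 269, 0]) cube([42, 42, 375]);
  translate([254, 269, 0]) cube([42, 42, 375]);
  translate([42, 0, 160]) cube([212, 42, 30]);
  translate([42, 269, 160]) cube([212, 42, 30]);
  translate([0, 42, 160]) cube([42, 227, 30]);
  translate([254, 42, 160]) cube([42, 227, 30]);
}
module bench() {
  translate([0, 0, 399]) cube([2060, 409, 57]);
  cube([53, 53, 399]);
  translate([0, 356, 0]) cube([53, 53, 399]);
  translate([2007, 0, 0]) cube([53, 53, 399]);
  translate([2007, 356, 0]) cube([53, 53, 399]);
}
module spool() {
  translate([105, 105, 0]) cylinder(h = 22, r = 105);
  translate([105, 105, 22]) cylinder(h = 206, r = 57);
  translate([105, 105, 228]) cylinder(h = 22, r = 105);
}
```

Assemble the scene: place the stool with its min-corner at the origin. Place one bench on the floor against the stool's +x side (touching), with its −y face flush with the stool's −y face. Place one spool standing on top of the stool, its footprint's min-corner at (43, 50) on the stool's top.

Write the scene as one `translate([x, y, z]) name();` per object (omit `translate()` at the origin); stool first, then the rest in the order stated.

stool();
translate([296, 0, 0]) bench();
translate([43, 50, 414]) spool();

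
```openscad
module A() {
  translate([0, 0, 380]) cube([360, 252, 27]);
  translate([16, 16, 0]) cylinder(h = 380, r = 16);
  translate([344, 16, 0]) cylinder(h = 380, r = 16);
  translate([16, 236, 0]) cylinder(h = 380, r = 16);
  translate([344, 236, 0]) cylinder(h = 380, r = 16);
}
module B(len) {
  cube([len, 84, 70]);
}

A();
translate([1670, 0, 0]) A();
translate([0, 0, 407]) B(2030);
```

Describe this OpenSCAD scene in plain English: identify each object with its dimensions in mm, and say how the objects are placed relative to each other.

A is a simple wooden stool: a rectangular seat 360 mm (x) by 252 mm (y), 27 mm thick, top face at z = 407 mm, on four round legs, each 32 mm in diameter. The legs rest on z = 0, each leg's axis is inset half a diameter from the nearest pair of seat edges (so the leg's bounding box is flush with the corner).

B is a rectangular beam 2030 mm long (x), 84 mm deep (y), 70 mm thick (z).

The beam spans the tops of two stools placed 1310 mm apart, resting at z = 407 mm.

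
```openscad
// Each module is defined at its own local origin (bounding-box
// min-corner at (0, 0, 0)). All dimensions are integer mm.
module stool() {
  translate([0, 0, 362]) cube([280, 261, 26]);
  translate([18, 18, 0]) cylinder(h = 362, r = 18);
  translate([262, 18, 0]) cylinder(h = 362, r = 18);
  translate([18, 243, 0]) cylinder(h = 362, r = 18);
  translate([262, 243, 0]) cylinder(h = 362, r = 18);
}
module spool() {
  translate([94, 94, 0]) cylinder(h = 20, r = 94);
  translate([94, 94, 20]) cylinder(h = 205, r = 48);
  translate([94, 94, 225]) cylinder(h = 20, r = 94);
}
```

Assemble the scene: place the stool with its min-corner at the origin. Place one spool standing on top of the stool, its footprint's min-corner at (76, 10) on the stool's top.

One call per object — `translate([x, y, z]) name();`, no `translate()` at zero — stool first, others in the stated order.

stool();
translate([76, 10, 388]) spool();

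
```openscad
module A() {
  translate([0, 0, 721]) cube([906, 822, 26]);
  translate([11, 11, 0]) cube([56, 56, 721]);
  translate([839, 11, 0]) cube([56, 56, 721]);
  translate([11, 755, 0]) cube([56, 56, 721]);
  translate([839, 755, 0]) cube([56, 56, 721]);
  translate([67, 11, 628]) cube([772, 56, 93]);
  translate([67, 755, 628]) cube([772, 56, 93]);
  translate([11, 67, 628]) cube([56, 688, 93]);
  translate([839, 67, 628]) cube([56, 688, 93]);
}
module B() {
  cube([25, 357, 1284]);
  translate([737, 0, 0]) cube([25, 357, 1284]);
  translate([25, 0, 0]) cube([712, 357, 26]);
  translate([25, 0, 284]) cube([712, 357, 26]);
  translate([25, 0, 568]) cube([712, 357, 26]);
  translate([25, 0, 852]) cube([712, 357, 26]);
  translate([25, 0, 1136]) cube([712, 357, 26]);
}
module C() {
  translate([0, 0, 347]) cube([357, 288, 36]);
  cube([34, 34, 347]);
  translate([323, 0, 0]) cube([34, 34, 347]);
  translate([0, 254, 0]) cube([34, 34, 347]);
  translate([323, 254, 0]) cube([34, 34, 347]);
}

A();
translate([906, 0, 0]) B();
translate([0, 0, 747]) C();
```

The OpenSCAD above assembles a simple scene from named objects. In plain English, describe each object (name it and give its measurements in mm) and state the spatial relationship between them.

A is a table with a 906×822 mm rectangular top, 26 mm thick, top surface at z = 747 mm, supported by four 56×56 mm square legs, each inset 11 mm from the nearest pair of top edges, running from the floor. Four apron rails, 56 mm thick and 93 mm tall, run between adjacent legs with their top edges flush with the underside of the top and their outer faces flush with the legs' outer faces.

B is an open bookshelf. Two side panels, each 25 mm thick, 357 mm deep and 1284 mm tall, stand 762 mm apart (outside-to-outside). Between them sit 5 shelves, each 26 mm thick and 357 mm deep, spanning the full gap between the sides. The bottom shelf rests on the floor (its underside at z = 0) and the clear gap between one shelf's top and the next shelf's underside is 258 mm.

C is a four-legged stool. The seat is 357×288 mm, 36 mm thick, top at z = 383 mm. It stands on four square legs, each 34×34 mm in cross-section, from z = 0 to the seat underside, each flush with a corner of the seat.

The bookshelf is against the table's +x side, with their −y faces flush. The stool is on top of the table.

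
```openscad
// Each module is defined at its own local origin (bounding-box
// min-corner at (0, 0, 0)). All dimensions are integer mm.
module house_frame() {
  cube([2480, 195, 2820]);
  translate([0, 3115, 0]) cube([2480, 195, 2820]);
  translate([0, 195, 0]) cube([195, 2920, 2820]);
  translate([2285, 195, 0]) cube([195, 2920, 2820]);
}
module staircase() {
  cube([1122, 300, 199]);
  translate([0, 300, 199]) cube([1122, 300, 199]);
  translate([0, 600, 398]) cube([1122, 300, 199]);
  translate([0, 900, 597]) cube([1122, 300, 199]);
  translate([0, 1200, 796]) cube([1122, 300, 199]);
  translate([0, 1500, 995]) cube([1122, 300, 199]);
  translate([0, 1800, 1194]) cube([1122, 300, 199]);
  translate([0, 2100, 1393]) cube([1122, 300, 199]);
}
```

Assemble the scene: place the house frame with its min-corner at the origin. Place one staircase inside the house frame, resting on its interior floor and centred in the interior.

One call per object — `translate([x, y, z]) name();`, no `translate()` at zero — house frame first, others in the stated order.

house_frame();
translate([679, 455, 0]) staircase();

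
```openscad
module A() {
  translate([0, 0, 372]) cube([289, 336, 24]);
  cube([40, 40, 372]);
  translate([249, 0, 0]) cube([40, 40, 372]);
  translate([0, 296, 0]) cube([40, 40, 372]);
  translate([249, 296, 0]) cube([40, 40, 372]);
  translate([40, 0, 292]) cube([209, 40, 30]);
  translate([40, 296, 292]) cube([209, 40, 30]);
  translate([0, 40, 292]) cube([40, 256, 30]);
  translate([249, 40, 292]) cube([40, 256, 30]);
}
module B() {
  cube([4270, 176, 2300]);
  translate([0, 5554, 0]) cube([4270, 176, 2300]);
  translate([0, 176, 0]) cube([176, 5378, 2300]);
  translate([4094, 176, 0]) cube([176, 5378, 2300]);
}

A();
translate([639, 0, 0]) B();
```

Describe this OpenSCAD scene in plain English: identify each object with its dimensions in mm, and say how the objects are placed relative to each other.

A is a four-legged stool. The seat is 289×336 mm, 24 mm thick, top at z = 396 mm. It stands on four square legs, each 40×40 mm in cross-section, from z = 0 to the seat underside, each flush with a corner of the seat. Four stretchers, 40 mm wide and 30 mm tall, connect adjacent legs with their undersides at z = 292 mm, each running between the inner faces of the legs it joins and aligned with the legs' outer faces on the other axis.

B is a box-shaped house frame (walls only): outside footprint 4270×5730 mm, wall height 2300 mm, wall thickness 176 mm. The two y-facing walls run the full x-width; the two x-facing walls fit between the inner faces of the y-facing walls.

The house frame is on the floor beside the stool on its +x side.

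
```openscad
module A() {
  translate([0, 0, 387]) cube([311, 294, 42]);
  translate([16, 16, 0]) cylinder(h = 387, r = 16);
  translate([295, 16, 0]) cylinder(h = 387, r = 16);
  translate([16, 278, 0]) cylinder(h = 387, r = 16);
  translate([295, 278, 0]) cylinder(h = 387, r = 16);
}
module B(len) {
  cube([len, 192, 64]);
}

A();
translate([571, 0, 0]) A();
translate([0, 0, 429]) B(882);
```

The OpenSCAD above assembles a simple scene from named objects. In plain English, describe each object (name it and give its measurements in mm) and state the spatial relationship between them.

A is a four-legged stool. The seat is a 311×294×42 mm slab whose top surface is at z = 429 mm; four round legs, each 32 mm in diameter, run from the floor (z = 0) to the underside of the seat, each leg's axis is inset half a diameter from the nearest pair of seat edges (so the leg's bounding box is flush with the corner).

B is a rectangular beam 882 mm long (x), 192 mm deep (y), 64 mm thick (z).

The beam spans the tops of two stools placed 260 mm apart, resting at z = 429 mm.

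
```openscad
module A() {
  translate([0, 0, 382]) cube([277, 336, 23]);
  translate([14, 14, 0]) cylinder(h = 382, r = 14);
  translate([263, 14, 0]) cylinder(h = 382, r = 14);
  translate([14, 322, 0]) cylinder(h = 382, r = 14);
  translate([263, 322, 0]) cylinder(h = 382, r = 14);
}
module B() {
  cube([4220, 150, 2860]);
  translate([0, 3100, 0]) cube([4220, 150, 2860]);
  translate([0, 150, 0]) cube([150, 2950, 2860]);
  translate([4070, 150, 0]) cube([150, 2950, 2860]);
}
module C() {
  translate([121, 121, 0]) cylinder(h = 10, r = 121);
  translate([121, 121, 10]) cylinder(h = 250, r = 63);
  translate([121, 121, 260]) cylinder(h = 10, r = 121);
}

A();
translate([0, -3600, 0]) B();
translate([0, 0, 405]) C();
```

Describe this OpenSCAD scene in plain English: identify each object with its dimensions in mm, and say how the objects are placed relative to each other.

A is a four-legged stool. The seat is 277×336 mm, 23 mm thick, top at z = 405 mm. It stands on four round legs, each 28 mm in diameter, from z = 0 to the seat underside, each leg's axis is inset half a diameter from the nearest pair of seat edges (so the leg's bounding box is flush with the corner).

B is the wall frame of a small rectangular building: four walls, each 2860 mm tall and 150 mm thick, enclosing a footprint 4220 mm (x) by 3250 mm (y) outside-to-outside, with no floor or roof. The front and back walls (the −y and +y sides) span the full width; the two side walls fit between them.

C is a spool: two coaxial disc flanges of radius 121 mm and thickness 10 mm, joined by a core cylinder of radius 63 mm and height 250 mm. The lower flange rests on z = 0 and the three cylinders share a vertical axis.

The house frame is on the floor beside the stool on its −y side. The spool is on top of the stool.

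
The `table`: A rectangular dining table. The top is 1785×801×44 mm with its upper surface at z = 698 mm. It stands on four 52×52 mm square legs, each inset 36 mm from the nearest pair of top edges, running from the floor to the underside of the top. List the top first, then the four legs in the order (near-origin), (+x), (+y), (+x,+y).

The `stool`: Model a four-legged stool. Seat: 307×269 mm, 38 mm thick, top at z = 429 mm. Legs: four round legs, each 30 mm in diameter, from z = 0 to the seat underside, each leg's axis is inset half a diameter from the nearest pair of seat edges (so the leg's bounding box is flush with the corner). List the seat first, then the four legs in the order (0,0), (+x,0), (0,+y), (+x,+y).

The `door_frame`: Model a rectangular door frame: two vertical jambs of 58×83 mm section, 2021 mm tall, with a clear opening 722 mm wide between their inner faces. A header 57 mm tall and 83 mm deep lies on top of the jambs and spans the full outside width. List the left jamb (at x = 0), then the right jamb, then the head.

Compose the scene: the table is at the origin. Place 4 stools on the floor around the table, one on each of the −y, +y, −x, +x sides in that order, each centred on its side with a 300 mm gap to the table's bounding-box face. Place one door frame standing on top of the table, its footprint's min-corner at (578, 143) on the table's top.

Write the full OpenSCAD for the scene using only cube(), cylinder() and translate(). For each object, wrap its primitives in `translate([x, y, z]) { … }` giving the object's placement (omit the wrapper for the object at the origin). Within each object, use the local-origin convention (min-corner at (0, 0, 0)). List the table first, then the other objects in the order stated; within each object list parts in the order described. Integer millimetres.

translate([0, 0, 654]) cube([1785, 801, 44]);
translate([36, 36, 0]) cube([52, 52, 654]);
translate([1697, 36, 0]) cube([52, 52, 654]);
translate([36, 713, 0]) cube([52, 52, 654]);
translate([1697, 713, 0]) cube([52, 52, 654]);
translate([739, -569, 0]) {
  translate([0, 0, 391]) cube([307, 269, 38]);
  translate([15, 15, 0]) cylinder(h = 391, r = 15);
  translate([292, 15, 0]) cylinder(h = 391, r = 15);
  translate([15, 254, 0]) cylinder(h = 391, r = 15);
  translate([292, 254, 0]) cylinder(h = 391, r = 15);
}
translate([739, 1101, 0]) {
  translate([0, 0, 391]) cube([307, 269, 38]);
  translate([15, 15, 0]) cylinder(h = 391, r = 15);
  translate([292, 15, 0]) cylinder(h = 391, r = 15);
  translate([15, 254, 0]) cylinder(h = 391, r = 15);
  translate([292, 254, 0]) cylinder(h = 391, r = 15);
}
translate([-607, 266, 0]) {
  translate([0, 0, 391]) cube([307, 269, 38]);
  translate([15, 15, 0]) cylinder(h = 391, r = 15);
  translate([292, 15, 0]) cylinder(h = 391, r = 15);
  translate([15, 254, 0]) cylinder(h = 391, r = 15);
  translate([292, 254, 0]) cylinder(h = 391, r = 15);
}
translate([2085, 266, 0]) {
  translate([0, 0, 391]) cube([307, 269, 38]);
  translate([15, 15, 0]) cylinder(h = 391, r = 15);
  translate([292, 15, 0]) cylinder(h = 391, r = 15);
  translate([15, 254, 0]) cylinder(h = 391, r = 15);
  translate([292, 254, 0]) cylinder(h = 391, r = 15);
}
translate([578, 143, 698]) {
  cube([58, 83, 2021]);
  translate([780, 0, 0]) cube([58, 83, 2021]);
  translate([0, 0, 2021]) cube([838, 83, 57]);
}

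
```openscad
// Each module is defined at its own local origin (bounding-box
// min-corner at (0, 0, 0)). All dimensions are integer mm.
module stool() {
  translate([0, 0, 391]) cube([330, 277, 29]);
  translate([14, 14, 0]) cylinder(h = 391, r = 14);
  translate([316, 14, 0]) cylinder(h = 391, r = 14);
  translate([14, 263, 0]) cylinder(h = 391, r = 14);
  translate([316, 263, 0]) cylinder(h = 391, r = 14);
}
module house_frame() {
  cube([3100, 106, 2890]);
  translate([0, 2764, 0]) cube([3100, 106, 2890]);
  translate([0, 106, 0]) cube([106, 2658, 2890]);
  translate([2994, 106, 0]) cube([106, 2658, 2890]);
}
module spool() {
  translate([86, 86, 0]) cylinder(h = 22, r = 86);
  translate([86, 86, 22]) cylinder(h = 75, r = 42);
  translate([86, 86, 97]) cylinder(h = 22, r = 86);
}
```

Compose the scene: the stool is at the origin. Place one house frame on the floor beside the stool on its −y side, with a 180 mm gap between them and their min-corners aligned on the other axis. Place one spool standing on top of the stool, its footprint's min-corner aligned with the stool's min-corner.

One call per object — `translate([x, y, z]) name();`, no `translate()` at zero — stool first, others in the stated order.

stool();
translate([0, -3050, 0]) house_frame();
translate([0, 0, 420]) spool();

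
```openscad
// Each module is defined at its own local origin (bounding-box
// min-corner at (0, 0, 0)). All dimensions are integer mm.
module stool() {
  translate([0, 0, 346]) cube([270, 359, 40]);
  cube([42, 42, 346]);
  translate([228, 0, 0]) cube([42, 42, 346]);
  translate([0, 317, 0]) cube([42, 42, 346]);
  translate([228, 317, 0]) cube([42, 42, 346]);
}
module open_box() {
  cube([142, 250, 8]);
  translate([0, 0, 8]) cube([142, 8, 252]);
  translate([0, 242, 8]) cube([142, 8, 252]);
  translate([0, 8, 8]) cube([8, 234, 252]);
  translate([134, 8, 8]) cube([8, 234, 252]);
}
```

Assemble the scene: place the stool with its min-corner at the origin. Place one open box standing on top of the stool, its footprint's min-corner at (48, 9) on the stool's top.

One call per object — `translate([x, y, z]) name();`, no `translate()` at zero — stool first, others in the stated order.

stool();
translate([48, 9, 386]) open_box();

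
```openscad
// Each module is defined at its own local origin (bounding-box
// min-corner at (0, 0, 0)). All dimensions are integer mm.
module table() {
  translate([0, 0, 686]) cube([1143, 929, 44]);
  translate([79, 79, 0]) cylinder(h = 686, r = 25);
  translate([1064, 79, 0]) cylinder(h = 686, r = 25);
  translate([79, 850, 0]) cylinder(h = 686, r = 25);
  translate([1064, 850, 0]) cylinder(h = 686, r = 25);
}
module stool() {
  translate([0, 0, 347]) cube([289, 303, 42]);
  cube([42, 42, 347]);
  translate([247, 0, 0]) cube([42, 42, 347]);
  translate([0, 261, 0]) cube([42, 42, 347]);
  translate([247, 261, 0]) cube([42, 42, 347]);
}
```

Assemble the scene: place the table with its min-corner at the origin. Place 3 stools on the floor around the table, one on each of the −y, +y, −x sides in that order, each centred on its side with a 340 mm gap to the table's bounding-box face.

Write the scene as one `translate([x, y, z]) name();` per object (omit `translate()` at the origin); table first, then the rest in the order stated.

table();
translate([427, -643, 0]) stool();
translate([427, 1269, 0]) stool();
translate([-629, 313, 0]) stool();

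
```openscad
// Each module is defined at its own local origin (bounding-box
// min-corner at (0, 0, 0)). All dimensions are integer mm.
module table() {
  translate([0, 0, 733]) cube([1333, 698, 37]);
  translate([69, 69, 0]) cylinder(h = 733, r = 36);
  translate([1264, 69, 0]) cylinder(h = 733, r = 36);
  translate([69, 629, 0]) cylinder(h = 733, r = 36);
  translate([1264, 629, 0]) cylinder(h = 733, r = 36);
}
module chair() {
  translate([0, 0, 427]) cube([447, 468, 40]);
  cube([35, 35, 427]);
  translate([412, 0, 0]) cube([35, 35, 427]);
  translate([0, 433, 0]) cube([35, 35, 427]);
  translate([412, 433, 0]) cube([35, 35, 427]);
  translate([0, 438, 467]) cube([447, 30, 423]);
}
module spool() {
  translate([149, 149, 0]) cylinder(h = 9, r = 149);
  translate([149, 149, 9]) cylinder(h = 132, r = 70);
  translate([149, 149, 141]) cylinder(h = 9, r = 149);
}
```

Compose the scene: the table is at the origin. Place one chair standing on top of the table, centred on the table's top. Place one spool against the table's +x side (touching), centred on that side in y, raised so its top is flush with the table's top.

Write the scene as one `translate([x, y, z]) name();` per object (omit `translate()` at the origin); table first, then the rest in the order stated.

table();
translate([443, 115, 770]) chair();
translate([1333, 200, 620]) spool();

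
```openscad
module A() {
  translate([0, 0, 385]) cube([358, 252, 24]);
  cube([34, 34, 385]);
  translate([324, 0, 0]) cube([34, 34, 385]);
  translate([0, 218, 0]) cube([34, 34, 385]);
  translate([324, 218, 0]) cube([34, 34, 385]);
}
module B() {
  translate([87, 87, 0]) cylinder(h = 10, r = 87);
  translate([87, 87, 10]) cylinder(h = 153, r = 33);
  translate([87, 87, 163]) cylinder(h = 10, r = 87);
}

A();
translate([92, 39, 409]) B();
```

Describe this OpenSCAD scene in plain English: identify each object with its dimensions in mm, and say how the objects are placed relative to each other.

A is a four-legged stool. The seat is 358×252 mm, 24 mm thick, top at z = 409 mm. It stands on four square legs, each 34×34 mm in cross-section, from z = 0 to the seat underside, each flush with a corner of the seat.

B is a spool: two coaxial disc flanges of radius 87 mm and thickness 10 mm, joined by a core cylinder of radius 33 mm and height 153 mm. The lower flange rests on z = 0 and the three cylinders share a vertical axis.

The spool is on top of the stool, centred.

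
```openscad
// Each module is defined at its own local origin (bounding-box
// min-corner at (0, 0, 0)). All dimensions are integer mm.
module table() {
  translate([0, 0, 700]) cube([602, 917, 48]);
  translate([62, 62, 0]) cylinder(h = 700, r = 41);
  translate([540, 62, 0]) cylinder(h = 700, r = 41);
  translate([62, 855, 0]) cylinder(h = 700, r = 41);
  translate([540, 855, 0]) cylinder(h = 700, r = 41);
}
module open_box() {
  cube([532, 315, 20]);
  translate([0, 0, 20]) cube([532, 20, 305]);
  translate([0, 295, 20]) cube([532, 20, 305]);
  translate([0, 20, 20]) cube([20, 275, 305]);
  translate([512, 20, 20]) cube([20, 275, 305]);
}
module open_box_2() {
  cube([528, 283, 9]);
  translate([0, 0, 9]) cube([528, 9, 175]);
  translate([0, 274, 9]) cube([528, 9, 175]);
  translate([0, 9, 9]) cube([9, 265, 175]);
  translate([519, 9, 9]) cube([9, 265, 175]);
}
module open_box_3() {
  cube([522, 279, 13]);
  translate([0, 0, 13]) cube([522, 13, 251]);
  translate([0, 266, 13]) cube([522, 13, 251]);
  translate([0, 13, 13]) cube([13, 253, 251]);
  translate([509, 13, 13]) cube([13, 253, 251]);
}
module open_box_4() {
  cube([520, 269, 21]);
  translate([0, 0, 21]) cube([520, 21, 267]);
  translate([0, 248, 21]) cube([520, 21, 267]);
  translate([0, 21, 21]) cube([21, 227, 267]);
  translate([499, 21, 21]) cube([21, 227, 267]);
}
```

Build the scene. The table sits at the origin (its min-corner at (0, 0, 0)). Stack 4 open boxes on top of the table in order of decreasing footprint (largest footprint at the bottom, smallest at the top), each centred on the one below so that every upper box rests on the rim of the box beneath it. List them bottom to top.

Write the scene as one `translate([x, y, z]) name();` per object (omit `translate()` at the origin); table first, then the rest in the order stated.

table();
translate([35, 301, 748]) open_box();
translate([37, 317, 1073]) open_box_2();
translate([40, 319, 1257]) open_box_3();
translate([41, 324, 1521]) open_box_4();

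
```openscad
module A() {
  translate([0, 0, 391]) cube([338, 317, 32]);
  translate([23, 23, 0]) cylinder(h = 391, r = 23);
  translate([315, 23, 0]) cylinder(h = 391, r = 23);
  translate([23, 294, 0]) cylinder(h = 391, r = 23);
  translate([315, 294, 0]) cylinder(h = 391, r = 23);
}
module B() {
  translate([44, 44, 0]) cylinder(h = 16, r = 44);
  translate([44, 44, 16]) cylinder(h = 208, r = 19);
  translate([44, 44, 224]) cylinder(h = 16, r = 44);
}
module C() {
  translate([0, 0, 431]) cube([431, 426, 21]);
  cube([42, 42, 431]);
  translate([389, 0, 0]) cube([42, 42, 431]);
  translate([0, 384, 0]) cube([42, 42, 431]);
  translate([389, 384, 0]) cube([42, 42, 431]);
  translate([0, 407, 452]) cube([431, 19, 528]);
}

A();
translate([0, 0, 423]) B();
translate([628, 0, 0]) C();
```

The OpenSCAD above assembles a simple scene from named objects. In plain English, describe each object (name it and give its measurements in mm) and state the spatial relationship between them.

A is a four-legged stool. The seat is a 338×317×32 mm slab whose top surface is at z = 423 mm; four round legs, each 46 mm in diameter, run from the floor (z = 0) to the underside of the seat, each leg's axis is inset half a diameter from the nearest pair of seat edges (so the leg's bounding box is flush with the corner).

B is a spool: two coaxial disc flanges of radius 44 mm and thickness 16 mm, joined by a core cylinder of radius 19 mm and height 208 mm. The lower flange rests on z = 0 and the three cylinders share a vertical axis.

C is a chair: 431×426 mm seat, 21 mm thick, top at z = 452 mm, on four 42 mm square corner legs flush with the seat edges. A 19 mm thick backrest slab spans the full seat width, extending 528 mm above the seat top, its back face flush with the seat's +y edge.

The spool is on top of the stool. The chair is on the floor beside the stool on its +x side.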